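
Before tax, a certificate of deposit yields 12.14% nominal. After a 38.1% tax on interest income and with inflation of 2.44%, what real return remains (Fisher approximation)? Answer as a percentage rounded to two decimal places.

After-tax nominal return = 12.14% × (1 − 0.381) = 7.51466%.
r ≈ 7.51466% − 2.44% → 5.07%.

5.07%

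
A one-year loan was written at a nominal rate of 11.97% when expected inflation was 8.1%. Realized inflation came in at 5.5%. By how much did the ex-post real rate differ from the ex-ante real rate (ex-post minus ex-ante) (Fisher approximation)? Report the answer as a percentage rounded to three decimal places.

Ex-ante: 11.97% − 8.1% = 3.870%
Ex-post: 11.97% − 5.5% = 6.470%
Difference (ex-post − ex-ante) = 2.6000% → 2.600%.

2.600%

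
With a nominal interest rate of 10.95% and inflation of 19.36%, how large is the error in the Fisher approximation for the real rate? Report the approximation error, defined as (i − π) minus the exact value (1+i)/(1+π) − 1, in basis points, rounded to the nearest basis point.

Approximate: r ≈ 10.950% − 19.360% = -8.4100%
Exact: (1 + 0.1095)/(1 + 0.1936) − 1 = -7.0459%
Error = -8.4100% − (-7.0459%) = -1.3641% → -136 basis points.

-136 basis points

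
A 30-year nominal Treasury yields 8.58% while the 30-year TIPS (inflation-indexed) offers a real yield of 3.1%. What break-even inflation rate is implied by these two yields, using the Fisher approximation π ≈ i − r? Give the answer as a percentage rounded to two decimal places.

5.48%

π ≈ i − r = 8.58% − 3.1% → 5.48%.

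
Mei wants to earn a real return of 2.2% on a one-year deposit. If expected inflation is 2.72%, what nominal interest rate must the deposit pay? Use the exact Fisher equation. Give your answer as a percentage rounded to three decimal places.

4.980%

(1 + i) = (1 + r)(1 + π) = 1.02200 × 1.02720 = 1.0497984
i = 1.0497984 − 1, so the required nominal rate is 4.980%.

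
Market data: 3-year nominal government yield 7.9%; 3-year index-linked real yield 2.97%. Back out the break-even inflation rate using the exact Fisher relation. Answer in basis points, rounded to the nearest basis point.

479 basis points

(1 + π) = (1 + i)/(1 + r) = 1.07900 / 1.02970 = 1.047878
Break-even inflation = 1.047878 − 1 → 479 basis points.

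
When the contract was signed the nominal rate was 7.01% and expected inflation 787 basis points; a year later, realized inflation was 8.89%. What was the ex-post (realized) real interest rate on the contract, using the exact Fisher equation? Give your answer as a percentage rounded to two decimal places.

-1.73%

Ex-post: (1 + 0.0701)/(1 + 0.0889) − 1 = -1.7265%
So the realized real rate is -1.73%.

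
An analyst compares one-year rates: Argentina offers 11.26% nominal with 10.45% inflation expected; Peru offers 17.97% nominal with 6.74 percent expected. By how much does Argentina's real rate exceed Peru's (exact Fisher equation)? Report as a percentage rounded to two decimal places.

-9.79%

Argentina: (1 + 0.1126)/(1 + 0.1045) − 1 = 0.7334%
Peru: (1 + 0.1797)/(1 + 0.0674) − 1 = 10.5209%
Differential = 0.7334% − 10.5209% = -9.7875% → -9.79%.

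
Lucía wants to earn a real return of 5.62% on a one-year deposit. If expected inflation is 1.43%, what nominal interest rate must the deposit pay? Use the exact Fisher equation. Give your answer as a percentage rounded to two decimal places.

7.13%

(1 + i) = (1 + r)(1 + π) = 1.05620 × 1.01430 = 1.07130366
i = 1.07130366 − 1, so the required nominal rate is 7.13%.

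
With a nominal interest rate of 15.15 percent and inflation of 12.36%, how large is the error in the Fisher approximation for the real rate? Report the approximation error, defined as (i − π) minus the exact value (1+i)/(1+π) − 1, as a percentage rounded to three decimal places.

0.307%

Approximate: r ≈ 15.150% − 12.360% = 2.7900%
Exact: (1 + 0.1515)/(1 + 0.1236) − 1 = 2.4831%
Error = 2.7900% − 2.4831% = 0.3069% → 0.307%.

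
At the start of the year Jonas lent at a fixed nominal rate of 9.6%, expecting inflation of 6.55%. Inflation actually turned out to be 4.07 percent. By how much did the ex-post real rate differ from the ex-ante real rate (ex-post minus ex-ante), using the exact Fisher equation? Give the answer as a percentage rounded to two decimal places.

2.45%

Ex-ante: (1 + 0.0960)/(1 + 0.0655) − 1 = 2.8625%
Ex-post: (1 + 0.0960)/(1 + 0.0407) − 1 = 5.3137%
Difference (ex-post − ex-ante) = 2.4512% → 2.45%.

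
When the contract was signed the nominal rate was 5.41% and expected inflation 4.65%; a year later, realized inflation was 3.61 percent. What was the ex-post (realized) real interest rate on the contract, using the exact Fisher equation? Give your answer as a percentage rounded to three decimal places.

1.737%

Ex-post: (1 + 0.0541)/(1 + 0.0361) − 1 = 1.7373%
So the realized real rate is 1.737%.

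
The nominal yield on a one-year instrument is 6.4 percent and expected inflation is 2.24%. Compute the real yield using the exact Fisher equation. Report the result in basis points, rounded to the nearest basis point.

1 + r = 1.06400 / 1.02240 = 1.040689
r = 1.040689 − 1 = 4.0689%, i.e. 407 basis points.

407 basis points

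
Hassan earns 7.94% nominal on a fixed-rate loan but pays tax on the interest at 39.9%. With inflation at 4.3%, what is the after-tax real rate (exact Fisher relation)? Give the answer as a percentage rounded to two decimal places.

After-tax nominal return = 7.94% × (1 − 0.399) = 4.77194%.
1 + r = 1.0477194 / 1.04300 = 1.004525
After-tax real rate = 1.004525 − 1 → 0.45%.

0.45%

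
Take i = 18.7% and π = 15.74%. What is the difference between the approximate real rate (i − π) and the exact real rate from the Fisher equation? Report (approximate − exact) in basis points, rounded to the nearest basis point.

Approximate: r ≈ 18.700% − 15.740% = 2.9600%
Exact: (1 + 0.1870)/(1 + 0.1574) − 1 = 2.5575%
Error = 2.9600% − 2.5575% = 0.4025% → 40 basis points.

40 basis points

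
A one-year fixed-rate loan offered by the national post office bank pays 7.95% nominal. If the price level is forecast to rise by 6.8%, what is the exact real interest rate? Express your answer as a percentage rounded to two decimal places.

1.08%

By the Fisher equation, 1 + r = (1 + i)/(1 + π).
1 + r = 1.07950 / 1.06800 = 1.010768
r = 1.010768 − 1 = 1.0768%, i.e. 1.08%.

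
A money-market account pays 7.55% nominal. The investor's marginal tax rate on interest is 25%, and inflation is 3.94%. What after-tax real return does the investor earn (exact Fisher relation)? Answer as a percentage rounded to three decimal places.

1.657%

After-tax nominal return = 7.55% × (1 − 0.25) = 5.6625%.
1 + r = 1.056625 / 1.03940 = 1.016572
After-tax real rate = 1.016572 − 1 → 1.657%.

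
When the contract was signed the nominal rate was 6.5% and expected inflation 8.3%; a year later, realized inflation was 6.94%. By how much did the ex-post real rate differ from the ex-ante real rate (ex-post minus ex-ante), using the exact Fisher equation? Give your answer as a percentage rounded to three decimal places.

1.251%

Ex-ante: (1 + 0.0650)/(1 + 0.0830) − 1 = -1.6620%
Ex-post: (1 + 0.0650)/(1 + 0.0694) − 1 = -0.4114%
Difference (ex-post − ex-ante) = 1.2506% → 1.251%.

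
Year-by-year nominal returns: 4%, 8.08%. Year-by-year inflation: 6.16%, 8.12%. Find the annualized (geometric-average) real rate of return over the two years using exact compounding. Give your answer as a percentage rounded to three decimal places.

Nominal growth factor = 1.0400 × 1.0808 = 1.12403200
Price-level growth factor = 1.0616 × 1.0812 = 1.14780192
Real growth factor = 1.12403200 / 1.14780192 = 0.97929092
Annualized real rate = 0.97929092^(1/2) − 1 = -1.0409% → -1.041%.

-1.041%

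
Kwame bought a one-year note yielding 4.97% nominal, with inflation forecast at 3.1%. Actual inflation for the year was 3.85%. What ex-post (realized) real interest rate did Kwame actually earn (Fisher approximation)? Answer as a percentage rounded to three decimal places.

Ex-post: 4.97% − 3.85% = 1.120%
So the realized real rate is 1.120%.

1.120%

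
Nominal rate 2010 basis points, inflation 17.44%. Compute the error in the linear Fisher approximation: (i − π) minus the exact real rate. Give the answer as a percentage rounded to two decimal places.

Approximate: r ≈ 20.100% − 17.440% = 2.6600%
Exact: (1 + 0.2010)/(1 + 0.1744) − 1 = 2.26499%
Error = 2.6600% − 2.26499% = 0.39501% → 0.40%.

0.40%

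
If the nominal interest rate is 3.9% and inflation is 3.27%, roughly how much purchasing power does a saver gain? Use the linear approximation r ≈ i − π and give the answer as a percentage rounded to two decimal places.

0.63%

r ≈ i − π = 3.9% − 3.27% = 0.63%.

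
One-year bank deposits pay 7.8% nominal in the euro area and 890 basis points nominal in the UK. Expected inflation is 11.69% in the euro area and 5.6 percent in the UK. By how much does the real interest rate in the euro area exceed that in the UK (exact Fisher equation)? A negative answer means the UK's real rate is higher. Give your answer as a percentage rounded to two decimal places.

-6.61%

The euro area: (1 + 0.0780)/(1 + 0.1169) − 1 = -3.4829%
The UK: (1 + 0.0890)/(1 + 0.0560) − 1 = 3.1250%
Differential = -3.4829% − 3.1250% = -6.6079% → -6.61%.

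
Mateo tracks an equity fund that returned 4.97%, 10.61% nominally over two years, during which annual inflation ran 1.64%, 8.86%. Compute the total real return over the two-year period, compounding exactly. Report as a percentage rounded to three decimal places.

Nominal growth factor = 1.0497 × 1.1061 = 1.1610732
Price-level growth factor = 1.0164 × 1.0886 = 1.1064530
Real growth factor = 1.1610732 / 1.1064530 = 1.0493651
Total real return = 1.0493651 − 1 → 4.937%.

4.937%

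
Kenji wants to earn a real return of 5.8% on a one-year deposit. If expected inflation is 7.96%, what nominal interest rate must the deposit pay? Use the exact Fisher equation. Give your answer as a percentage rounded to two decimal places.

(1 + i) = (1 + r)(1 + π) = 1.05800 × 1.07960 = 1.1422168
i = 1.1422168 − 1, so the required nominal rate is 14.22%.

14.22%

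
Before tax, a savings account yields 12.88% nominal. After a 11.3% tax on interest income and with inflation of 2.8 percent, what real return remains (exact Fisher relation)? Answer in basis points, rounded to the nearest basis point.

839 basis points

After-tax nominal return = 12.88% × (1 − 0.113) = 11.42456%.
1 + r = 1.1142456 / 1.02800 = 1.083896
After-tax real rate = 1.083896 − 1 → 839 basis points.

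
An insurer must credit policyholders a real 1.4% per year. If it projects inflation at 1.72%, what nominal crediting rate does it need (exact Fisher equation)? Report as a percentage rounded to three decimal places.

(1 + i) = (1 + r)(1 + π) = 1.01400 × 1.01720 = 1.0314408
i = 1.0314408 − 1, so the required nominal rate is 3.144%.

3.144%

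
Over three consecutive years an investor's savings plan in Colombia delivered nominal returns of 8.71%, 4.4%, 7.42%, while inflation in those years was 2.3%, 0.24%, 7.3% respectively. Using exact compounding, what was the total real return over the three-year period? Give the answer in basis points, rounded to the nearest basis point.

Nominal growth factor = 1.0871 × 1.0440 × 1.0742 = 1.219144
Price-level growth factor = 1.0230 × 1.0024 × 1.0730 = 1.100313
Real growth factor = 1.219144 / 1.100313 = 1.107997
Total real return = 1.107997 − 1 → 1080 basis points.

1080 basis points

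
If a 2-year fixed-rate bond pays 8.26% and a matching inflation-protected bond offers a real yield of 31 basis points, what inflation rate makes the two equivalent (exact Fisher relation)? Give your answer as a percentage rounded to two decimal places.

7.93%

(1 + π) = (1 + i)/(1 + r) = 1.08260 / 1.00310 = 1.079254
Break-even inflation = 1.079254 − 1 → 7.93%.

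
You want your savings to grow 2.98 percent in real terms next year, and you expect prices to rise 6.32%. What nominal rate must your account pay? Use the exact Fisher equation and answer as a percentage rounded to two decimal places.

9.49%

(1 + i) = (1 + r)(1 + π) = 1.02980 × 1.06320 = 1.09488336
i = 1.09488336 − 1, so the required nominal rate is 9.49%.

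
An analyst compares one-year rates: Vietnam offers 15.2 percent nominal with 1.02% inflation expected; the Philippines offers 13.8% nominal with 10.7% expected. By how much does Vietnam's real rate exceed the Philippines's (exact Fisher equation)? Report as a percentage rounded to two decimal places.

11.24%

Vietnam: (1 + 0.1520)/(1 + 0.0102) − 1 = 14.0368%
The Philippines: (1 + 0.1380)/(1 + 0.1070) − 1 = 2.8004%
Differential = 14.0368% − 2.8004% = 11.2365% → 11.24%.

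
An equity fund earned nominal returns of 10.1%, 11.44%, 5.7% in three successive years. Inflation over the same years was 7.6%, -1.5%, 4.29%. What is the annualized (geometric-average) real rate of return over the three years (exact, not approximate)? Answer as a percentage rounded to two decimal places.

5.47%

Nominal growth factor = 1.1010 × 1.1144 × 1.0570 = 1.29689080
Price-level growth factor = 1.0760 × 0.9850 × 1.0429 = 1.10532799
Real growth factor = 1.29689080 / 1.10532799 = 1.17330856
Annualized real rate = 1.17330856^(1/3) − 1 = 5.4721% → 5.47%.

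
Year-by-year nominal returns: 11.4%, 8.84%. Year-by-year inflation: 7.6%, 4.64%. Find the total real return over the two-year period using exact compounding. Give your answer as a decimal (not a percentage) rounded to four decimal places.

0.0769

Nominal growth factor = 1.1140 × 1.0884 = 1.212478
Price-level growth factor = 1.0760 × 1.0464 = 1.125926
Real growth factor = 1.212478 / 1.125926 = 1.076871
Total real return = 1.076871 − 1 → 0.0769.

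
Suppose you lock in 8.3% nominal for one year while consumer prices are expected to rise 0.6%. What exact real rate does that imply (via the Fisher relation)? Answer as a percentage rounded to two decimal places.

7.65%

1 + r = 1.08300 / 1.00600 = 1.076541
r = 1.076541 − 1 = 7.6541%, i.e. 7.65%.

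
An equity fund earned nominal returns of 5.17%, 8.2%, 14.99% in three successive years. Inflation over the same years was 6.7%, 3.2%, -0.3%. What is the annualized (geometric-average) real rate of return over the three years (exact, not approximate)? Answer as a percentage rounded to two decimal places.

6.03%

Nominal growth factor = 1.0517 × 1.0820 × 1.1499 = 1.30851652
Price-level growth factor = 1.0670 × 1.0320 × 0.9970 = 1.09784057
Real growth factor = 1.30851652 / 1.09784057 = 1.19190031
Annualized real rate = 1.19190031^(1/3) − 1 = 6.0262% → 6.03%.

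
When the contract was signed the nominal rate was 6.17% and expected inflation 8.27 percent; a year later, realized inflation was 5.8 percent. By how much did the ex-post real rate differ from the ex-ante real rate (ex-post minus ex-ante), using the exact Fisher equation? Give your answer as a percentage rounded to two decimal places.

Ex-ante: (1 + 0.0617)/(1 + 0.0827) − 1 = -1.9396%
Ex-post: (1 + 0.0617)/(1 + 0.0580) − 1 = 0.3497%
Difference (ex-post − ex-ante) = 2.2893% → 2.29%.

2.29%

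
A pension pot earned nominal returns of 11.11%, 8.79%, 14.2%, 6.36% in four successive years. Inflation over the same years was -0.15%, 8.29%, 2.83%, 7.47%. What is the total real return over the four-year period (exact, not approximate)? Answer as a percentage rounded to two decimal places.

22.87%

Compound the nominal returns: 1.1111 × 1.0879 × 1.1420 × 1.0636 = 1.468205.
Compound inflation: 0.9985 × 1.0829 × 1.0283 × 1.0747 = 1.194933.
Deflate: 1.468205 / 1.194933 = 1.228692.
Total real return = 1.228692 − 1 → 22.87%.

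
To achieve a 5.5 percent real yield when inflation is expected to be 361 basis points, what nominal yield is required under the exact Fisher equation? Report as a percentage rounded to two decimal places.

9.31%

(1 + i) = (1 + r)(1 + π) = 1.05500 × 1.03610 = 1.0930855
i = 1.0930855 − 1, so the required nominal rate is 9.31%.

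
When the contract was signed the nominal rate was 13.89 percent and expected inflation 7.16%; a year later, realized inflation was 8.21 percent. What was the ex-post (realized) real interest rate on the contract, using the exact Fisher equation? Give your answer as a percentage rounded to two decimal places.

5.25%

Ex-post: (1 + 0.1389)/(1 + 0.0821) − 1 = 5.2491%
So the realized real rate is 5.25%.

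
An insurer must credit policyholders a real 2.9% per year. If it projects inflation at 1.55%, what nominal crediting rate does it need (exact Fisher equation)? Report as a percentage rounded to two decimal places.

4.49%

(1 + i) = (1 + r)(1 + π) = 1.02900 × 1.01550 = 1.0449495
i = 1.0449495 − 1, so the required nominal rate is 4.49%.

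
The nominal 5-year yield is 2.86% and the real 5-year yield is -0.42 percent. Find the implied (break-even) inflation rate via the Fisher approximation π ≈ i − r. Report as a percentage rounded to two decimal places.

3.28%

π ≈ i − r = 2.86% − (-0.42%) → 3.28%.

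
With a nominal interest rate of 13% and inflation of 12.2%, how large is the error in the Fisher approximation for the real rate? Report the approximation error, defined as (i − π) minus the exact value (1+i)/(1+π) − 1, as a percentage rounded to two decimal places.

Approximate: r ≈ 13.000% − 12.200% = 0.8000%
Exact: (1 + 0.1300)/(1 + 0.1220) − 1 = 0.7130%
Error = 0.8000% − 0.7130% = 0.0870% → 0.09%.

0.09%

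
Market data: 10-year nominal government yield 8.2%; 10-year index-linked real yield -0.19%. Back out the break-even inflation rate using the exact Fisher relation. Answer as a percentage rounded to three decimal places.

8.406%

(1 + π) = (1 + i)/(1 + r) = 1.08200 / 0.99810 = 1.084060
Break-even inflation = 1.084060 − 1 → 8.406%.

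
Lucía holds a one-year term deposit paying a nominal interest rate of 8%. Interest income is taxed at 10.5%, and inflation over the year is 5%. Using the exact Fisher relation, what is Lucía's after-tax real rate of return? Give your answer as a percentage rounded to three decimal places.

After-tax nominal return = 8% × (1 − 0.105) = 7.1600%.
1 + r = 1.07160 / 1.05000 = 1.020571
After-tax real rate = 1.020571 − 1 → 2.057%.

2.057%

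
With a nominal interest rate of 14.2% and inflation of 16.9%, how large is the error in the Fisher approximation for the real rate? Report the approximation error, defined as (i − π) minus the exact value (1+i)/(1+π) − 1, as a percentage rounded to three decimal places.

Approximate: r ≈ 14.200% − 16.900% = -2.7000%
Exact: (1 + 0.1420)/(1 + 0.1690) − 1 = -2.3097%
Error = -2.7000% − (-2.3097%) = -0.3903% → -0.390%.

-0.390%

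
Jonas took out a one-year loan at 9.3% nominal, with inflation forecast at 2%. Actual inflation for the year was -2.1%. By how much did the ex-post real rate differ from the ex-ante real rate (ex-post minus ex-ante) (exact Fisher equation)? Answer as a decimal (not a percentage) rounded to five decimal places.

Ex-ante: (1 + 0.0930)/(1 + 0.0200) − 1 = 7.1569%
Ex-post: (1 + 0.0930)/(1 − 0.0210) − 1 = 11.6445%
Difference (ex-post − ex-ante) = 4.4877% → 0.04488.

0.04488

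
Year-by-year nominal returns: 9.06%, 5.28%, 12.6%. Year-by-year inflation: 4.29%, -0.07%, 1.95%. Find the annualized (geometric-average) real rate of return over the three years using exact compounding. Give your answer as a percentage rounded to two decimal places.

6.76%

Nominal growth factor = 1.0906 × 1.0528 × 1.1260 = 1.29285482
Price-level growth factor = 1.0429 × 0.9993 × 1.0195 = 1.06249228
Real growth factor = 1.29285482 / 1.06249228 = 1.21681338
Annualized real rate = 1.21681338^(1/3) − 1 = 6.7599% → 6.76%.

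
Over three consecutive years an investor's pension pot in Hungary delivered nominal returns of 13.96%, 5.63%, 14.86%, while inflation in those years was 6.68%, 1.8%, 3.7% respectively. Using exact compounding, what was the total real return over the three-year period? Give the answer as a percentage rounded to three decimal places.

Nominal growth factor = 1.1396 × 1.0563 × 1.1486 = 1.382638
Price-level growth factor = 1.0668 × 1.0180 × 1.0370 = 1.126184
Real growth factor = 1.382638 / 1.126184 = 1.227719
Total real return = 1.227719 − 1 → 22.772%.

22.772%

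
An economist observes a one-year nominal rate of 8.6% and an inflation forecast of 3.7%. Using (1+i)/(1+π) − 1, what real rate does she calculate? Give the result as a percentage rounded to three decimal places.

1 + r = 1.08600 / 1.03700 = 1.047252
r = 1.047252 − 1 = 4.7252%, i.e. 4.725%.

4.725%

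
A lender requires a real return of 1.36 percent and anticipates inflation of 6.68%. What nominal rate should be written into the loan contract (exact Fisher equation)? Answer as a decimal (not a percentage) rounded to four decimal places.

(1 + i) = (1 + r)(1 + π) = 1.01360 × 1.06680 = 1.08130848
i = 1.08130848 − 1, so the required nominal rate is 0.0813.

0.0813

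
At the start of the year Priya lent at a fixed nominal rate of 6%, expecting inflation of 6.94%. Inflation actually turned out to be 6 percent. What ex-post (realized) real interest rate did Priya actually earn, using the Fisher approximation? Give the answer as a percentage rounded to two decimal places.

Ex-post: 6% − 6% = 0.000%
So the realized real rate is 0.00%.

0.00%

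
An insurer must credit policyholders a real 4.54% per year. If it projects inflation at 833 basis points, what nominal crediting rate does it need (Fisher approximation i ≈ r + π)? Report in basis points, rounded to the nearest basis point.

i ≈ r + π = 4.54% + 8.33% = 1287 basis points.

1287 basis points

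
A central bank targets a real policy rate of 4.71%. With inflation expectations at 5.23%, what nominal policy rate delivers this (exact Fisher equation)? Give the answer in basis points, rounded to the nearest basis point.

1019 basis points

(1 + i) = (1 + r)(1 + π) = 1.04710 × 1.05230 = 1.10186333
i = 1.10186333 − 1, so the required nominal rate is 1019 basis points.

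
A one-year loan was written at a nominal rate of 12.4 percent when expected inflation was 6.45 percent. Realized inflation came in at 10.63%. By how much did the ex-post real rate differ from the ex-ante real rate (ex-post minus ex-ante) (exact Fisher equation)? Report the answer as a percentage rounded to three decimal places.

-3.990%

Ex-ante: (1 + 0.1240)/(1 + 0.0645) − 1 = 5.5895%
Ex-post: (1 + 0.1240)/(1 + 0.1063) − 1 = 1.5999%
Difference (ex-post − ex-ante) = -3.9896% → -3.990%.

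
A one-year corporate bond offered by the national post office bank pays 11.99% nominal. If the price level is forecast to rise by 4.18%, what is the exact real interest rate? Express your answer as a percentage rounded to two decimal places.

7.50%

By the Fisher equation, 1 + r = (1 + i)/(1 + π).
1 + r = 1.11990 / 1.04180 = 1.074966
r = 1.074966 − 1 = 7.4966%, i.e. 7.50%.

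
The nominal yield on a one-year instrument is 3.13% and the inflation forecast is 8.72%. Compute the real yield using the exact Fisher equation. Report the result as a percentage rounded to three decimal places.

By the Fisher equation, 1 + r = (1 + i)/(1 + π).
1 + r = 1.03130 / 1.08720 = 0.948584
r = 0.948584 − 1 = -5.1416%, i.e. -5.142%.

-5.142%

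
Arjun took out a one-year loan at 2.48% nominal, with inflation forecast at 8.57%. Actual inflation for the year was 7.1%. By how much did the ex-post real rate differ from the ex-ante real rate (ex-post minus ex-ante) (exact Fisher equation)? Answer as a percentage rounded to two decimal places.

1.30%

Ex-ante: (1 + 0.0248)/(1 + 0.0857) − 1 = -5.6093%
Ex-post: (1 + 0.0248)/(1 + 0.0710) − 1 = -4.3137%
Difference (ex-post − ex-ante) = 1.2956% → 1.30%.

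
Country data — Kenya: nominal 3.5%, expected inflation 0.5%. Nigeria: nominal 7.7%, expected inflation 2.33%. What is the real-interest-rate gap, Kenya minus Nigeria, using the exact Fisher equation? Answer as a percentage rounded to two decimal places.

-2.26%

Kenya: (1 + 0.0350)/(1 + 0.0050) − 1 = 2.9851%
Nigeria: (1 + 0.0770)/(1 + 0.0233) − 1 = 5.2477%
Differential = 2.9851% − 5.2477% = -2.2627% → -2.26%.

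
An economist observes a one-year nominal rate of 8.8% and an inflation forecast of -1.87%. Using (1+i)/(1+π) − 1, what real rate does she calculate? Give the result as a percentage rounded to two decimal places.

10.87%

1 + r = 1.08800 / 0.98130 = 1.108733
r = 1.108733 − 1 = 10.8733%, i.e. 10.87%.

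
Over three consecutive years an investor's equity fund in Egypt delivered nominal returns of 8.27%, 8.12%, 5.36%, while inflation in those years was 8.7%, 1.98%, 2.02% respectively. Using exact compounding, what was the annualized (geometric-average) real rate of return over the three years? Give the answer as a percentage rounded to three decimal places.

Compound the nominal returns: 1.0827 × 1.0812 × 1.0536 = 1.23336022.
Compound inflation: 1.0870 × 1.0198 × 1.0202 = 1.13091476.
Deflate: 1.23336022 / 1.13091476 = 1.09058637.
Annualized real rate = 1.09058637^(1/3) − 1 = 2.9327% → 2.933%.

2.933%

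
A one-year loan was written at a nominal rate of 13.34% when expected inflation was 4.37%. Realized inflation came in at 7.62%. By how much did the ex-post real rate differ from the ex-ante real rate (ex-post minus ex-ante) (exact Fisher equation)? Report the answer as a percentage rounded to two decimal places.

Ex-ante: (1 + 0.1334)/(1 + 0.0437) − 1 = 8.5944%
Ex-post: (1 + 0.1334)/(1 + 0.0762) − 1 = 5.3150%
Difference (ex-post − ex-ante) = -3.2794% → -3.28%.

-3.28%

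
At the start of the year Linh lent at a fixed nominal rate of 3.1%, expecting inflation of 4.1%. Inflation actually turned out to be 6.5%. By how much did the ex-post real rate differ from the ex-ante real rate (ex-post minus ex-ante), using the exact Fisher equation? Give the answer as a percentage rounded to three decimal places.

Ex-ante: (1 + 0.0310)/(1 + 0.0410) − 1 = -0.9606%
Ex-post: (1 + 0.0310)/(1 + 0.0650) − 1 = -3.1925%
Difference (ex-post − ex-ante) = -2.2319% → -2.232%.

-2.232%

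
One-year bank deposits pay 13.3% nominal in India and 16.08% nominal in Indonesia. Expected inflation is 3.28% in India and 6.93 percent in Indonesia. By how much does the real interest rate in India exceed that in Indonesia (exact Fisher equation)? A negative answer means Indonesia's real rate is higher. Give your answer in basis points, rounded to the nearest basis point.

India: (1 + 0.1330)/(1 + 0.0328) − 1 = 9.7018%
Indonesia: (1 + 0.1608)/(1 + 0.0693) − 1 = 8.5570%
Differential = 9.7018% − 8.5570% = 1.1448% → 114 basis points.

114 basis points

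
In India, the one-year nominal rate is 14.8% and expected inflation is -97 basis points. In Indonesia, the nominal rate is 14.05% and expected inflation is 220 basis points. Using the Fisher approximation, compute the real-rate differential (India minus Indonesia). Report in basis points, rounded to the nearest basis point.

India: 14.8% − (-0.97%) = 15.770%
Indonesia: 14.05% − 2.2% = 11.850%
Differential = 3.920% → 392 basis points.

392 basis points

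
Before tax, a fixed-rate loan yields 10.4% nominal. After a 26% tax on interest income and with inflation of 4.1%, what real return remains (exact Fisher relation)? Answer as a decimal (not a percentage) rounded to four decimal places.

0.0345

After-tax nominal return = 10.4% × (1 − 0.26) = 7.6960%.
1 + r = 1.07696 / 1.04100 = 1.034544
After-tax real rate = 1.034544 − 1 → 0.0345.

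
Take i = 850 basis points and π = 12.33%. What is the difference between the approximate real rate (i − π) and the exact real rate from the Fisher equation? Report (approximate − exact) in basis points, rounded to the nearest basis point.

-42 basis points

Approximate: r ≈ 8.500% − 12.330% = -3.8300%
Exact: (1 + 0.0850)/(1 + 0.1233) − 1 = -3.4096%
Error = -3.8300% − (-3.4096%) = -0.4204% → -42 basis points.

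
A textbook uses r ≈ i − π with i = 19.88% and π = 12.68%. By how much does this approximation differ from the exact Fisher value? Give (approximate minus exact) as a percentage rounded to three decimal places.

Approximate: r ≈ 19.880% − 12.680% = 7.2000%
Exact: (1 + 0.1988)/(1 + 0.1268) − 1 = 6.3898%
Error = 7.2000% − 6.3898% = 0.8102% → 0.810%.

0.810%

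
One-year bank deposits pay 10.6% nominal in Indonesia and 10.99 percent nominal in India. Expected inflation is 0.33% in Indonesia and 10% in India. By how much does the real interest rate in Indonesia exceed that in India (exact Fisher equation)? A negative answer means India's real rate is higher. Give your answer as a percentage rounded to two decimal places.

9.34%

Indonesia: (1 + 0.1060)/(1 + 0.0033) − 1 = 10.2362%
India: (1 + 0.1099)/(1 + 0.1000) − 1 = 0.9000%
Differential = 10.2362% − 0.9000% = 9.3362% → 9.34%.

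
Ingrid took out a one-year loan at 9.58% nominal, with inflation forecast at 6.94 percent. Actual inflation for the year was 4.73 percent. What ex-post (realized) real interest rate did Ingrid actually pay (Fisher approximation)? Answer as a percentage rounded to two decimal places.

Ex-post: 9.58% − 4.73% = 4.850%
So the realized real rate is 4.85%.

4.85%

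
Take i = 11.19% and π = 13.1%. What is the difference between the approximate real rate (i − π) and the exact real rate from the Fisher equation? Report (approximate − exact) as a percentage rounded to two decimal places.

-0.22%

Approximate: r ≈ 11.190% − 13.100% = -1.9100%
Exact: (1 + 0.1119)/(1 + 0.1310) − 1 = -1.6888%
Error = -1.9100% − (-1.6888%) = -0.2212% → -0.22%.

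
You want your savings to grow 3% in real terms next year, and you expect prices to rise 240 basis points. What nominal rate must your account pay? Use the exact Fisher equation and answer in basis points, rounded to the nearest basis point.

547 basis points

(1 + i) = (1 + r)(1 + π) = 1.03000 × 1.02400 = 1.05472
i = 1.05472 − 1, so the required nominal rate is 547 basis points.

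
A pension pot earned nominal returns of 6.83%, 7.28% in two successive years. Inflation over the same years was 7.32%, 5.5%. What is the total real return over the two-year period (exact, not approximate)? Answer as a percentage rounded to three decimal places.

1.223%

Compound the nominal returns: 1.0683 × 1.0728 = 1.146072.
Compound inflation: 1.0732 × 1.0550 = 1.132226.
Deflate: 1.146072 / 1.132226 = 1.012229.
Total real return = 1.012229 − 1 → 1.223%.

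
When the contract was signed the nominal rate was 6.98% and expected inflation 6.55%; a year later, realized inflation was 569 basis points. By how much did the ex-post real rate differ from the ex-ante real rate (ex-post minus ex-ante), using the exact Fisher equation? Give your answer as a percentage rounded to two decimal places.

Ex-ante: (1 + 0.0698)/(1 + 0.0655) − 1 = 0.4036%
Ex-post: (1 + 0.0698)/(1 + 0.0569) − 1 = 1.2206%
Difference (ex-post − ex-ante) = 0.8170% → 0.82%.

0.82%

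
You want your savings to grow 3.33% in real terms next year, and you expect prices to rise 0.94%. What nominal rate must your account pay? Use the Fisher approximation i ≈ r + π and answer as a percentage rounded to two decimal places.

i ≈ r + π = 3.33% + 0.94% = 4.27%.

4.27%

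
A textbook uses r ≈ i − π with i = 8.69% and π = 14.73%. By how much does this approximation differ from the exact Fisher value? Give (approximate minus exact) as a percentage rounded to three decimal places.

Approximate: r ≈ 8.690% − 14.730% = -6.0400%
Exact: (1 + 0.0869)/(1 + 0.1473) − 1 = -5.26453%
Error = -6.0400% − (-5.26453%) = -0.77547% → -0.775%.

-0.775%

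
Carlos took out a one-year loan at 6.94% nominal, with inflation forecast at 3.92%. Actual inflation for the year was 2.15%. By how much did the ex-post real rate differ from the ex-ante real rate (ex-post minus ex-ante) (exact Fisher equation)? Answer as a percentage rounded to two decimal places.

Ex-ante: (1 + 0.0694)/(1 + 0.0392) − 1 = 2.9061%
Ex-post: (1 + 0.0694)/(1 + 0.0215) − 1 = 4.6892%
Difference (ex-post − ex-ante) = 1.7831% → 1.78%.

1.78%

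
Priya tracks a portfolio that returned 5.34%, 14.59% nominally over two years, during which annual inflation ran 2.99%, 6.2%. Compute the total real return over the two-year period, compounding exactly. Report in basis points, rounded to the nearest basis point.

Compound the nominal returns: 1.0534 × 1.1459 = 1.207091.
Compound inflation: 1.0299 × 1.0620 = 1.093754.
Deflate: 1.207091 / 1.093754 = 1.103622.
Total real return = 1.103622 − 1 → 1036 basis points.

1036 basis points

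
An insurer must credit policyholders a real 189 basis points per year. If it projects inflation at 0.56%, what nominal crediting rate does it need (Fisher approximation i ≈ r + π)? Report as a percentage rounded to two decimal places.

2.45%

i ≈ r + π = 1.89% + 0.56% = 2.45%.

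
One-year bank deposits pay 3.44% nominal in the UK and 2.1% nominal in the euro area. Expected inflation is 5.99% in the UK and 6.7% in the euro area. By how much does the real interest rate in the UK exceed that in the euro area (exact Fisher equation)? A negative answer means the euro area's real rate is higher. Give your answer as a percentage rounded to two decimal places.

1.91%

The UK: (1 + 0.0344)/(1 + 0.0599) − 1 = -2.4059%
The euro area: (1 + 0.0210)/(1 + 0.0670) − 1 = -4.3112%
Differential = -2.4059% − (-4.3112%) = 1.9053% → 1.91%.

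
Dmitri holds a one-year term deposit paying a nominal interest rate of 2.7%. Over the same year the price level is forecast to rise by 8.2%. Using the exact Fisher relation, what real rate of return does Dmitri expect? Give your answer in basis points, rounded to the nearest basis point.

By the Fisher relation, 1 + r = (1 + i)/(1 + π).
1 + r = 1.02700 / 1.08200 = 0.949168
r = 0.949168 − 1 = -5.0832%, i.e. -508 basis points.

-508 basis points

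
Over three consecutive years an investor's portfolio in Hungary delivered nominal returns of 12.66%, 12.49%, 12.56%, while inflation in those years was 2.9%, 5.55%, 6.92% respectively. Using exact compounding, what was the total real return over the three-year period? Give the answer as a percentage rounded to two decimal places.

Nominal growth factor = 1.1266 × 1.1249 × 1.1256 = 1.426487
Price-level growth factor = 1.0290 × 1.0555 × 1.0692 = 1.161268
Real growth factor = 1.426487 / 1.161268 = 1.228387
Total real return = 1.228387 − 1 → 22.84%.

22.84%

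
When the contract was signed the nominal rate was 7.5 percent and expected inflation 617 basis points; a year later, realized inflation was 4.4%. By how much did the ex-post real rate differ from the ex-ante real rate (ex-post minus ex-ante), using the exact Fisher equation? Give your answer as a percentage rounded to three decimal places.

Ex-ante: (1 + 0.0750)/(1 + 0.0617) − 1 = 1.2527%
Ex-post: (1 + 0.0750)/(1 + 0.0440) − 1 = 2.9693%
Difference (ex-post − ex-ante) = 1.7166% → 1.717%.

1.717%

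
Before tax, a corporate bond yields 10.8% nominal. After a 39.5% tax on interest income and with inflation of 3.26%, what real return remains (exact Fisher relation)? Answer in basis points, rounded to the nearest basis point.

After-tax nominal return = 10.8% × (1 − 0.395) = 6.5340%.
1 + r = 1.06534 / 1.03260 = 1.031706
After-tax real rate = 1.031706 − 1 → 317 basis points.

317 basis points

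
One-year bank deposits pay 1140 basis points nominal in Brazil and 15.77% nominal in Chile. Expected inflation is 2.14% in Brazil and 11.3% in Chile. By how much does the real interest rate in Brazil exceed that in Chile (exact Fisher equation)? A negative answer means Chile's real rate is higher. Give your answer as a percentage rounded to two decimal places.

Brazil: (1 + 0.1140)/(1 + 0.0214) − 1 = 9.0660%
Chile: (1 + 0.1577)/(1 + 0.1130) − 1 = 4.0162%
Differential = 9.0660% − 4.0162% = 5.0498% → 5.05%.

5.05%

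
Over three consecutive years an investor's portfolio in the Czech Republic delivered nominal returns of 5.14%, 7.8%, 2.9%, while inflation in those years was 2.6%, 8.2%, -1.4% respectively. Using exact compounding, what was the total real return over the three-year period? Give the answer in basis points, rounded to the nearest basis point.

Compound the nominal returns: 1.0514 × 1.0780 × 1.0290 = 1.166278.
Compound inflation: 1.0260 × 1.0820 × 0.9860 = 1.094590.
Deflate: 1.166278 / 1.094590 = 1.065493.
Total real return = 1.065493 − 1 → 655 basis points.

655 basis points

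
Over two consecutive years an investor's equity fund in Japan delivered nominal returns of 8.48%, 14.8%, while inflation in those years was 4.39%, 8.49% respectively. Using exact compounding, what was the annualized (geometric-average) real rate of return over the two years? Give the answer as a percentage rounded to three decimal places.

Nominal growth factor = 1.0848 × 1.1480 = 1.24535040
Price-level growth factor = 1.0439 × 1.0849 = 1.13252711
Real growth factor = 1.24535040 / 1.13252711 = 1.09962083
Annualized real rate = 1.09962083^(1/2) − 1 = 4.8628% → 4.863%.

4.863%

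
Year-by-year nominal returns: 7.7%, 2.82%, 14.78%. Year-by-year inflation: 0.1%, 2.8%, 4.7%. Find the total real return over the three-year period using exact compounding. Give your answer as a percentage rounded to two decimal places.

17.97%

Compound the nominal returns: 1.0770 × 1.0282 × 1.1478 = 1.271041.
Compound inflation: 1.0010 × 1.0280 × 1.0470 = 1.077392.
Deflate: 1.271041 / 1.077392 = 1.179738.
Total real return = 1.179738 − 1 → 17.97%.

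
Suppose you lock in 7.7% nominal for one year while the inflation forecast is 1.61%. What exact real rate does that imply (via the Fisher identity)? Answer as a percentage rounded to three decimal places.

By the Fisher identity, 1 + r = (1 + i)/(1 + π).
1 + r = 1.07700 / 1.01610 = 1.05993505
r = 1.05993505 − 1 = 5.993505%, i.e. 5.994%.

5.994%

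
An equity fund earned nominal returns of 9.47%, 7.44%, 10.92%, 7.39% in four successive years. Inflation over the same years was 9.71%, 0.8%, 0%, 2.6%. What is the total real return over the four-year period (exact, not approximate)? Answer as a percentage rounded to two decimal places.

Compound the nominal returns: 1.0947 × 1.0744 × 1.1092 × 1.0739 = 1.400989.
Compound inflation: 1.0971 × 1.0080 × 1.0000 × 1.0260 = 1.134630.
Deflate: 1.400989 / 1.134630 = 1.234755.
Total real return = 1.234755 − 1 → 23.48%.

23.48%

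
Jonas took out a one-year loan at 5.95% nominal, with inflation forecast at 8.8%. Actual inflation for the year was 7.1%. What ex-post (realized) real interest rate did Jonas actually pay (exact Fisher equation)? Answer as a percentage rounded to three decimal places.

-1.074%

Ex-post: (1 + 0.0595)/(1 + 0.0710) − 1 = -1.0738%
So the realized real rate is -1.074%.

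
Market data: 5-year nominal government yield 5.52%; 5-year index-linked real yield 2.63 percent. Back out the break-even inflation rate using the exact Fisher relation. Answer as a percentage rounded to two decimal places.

2.82%

(1 + π) = (1 + i)/(1 + r) = 1.05520 / 1.02630 = 1.028159
Break-even inflation = 1.028159 − 1 → 2.82%.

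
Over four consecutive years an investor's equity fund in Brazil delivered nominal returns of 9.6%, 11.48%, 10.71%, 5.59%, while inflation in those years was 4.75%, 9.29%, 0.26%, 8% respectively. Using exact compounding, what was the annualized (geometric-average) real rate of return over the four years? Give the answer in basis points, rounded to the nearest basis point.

361 basis points

Compound the nominal returns: 1.0960 × 1.1148 × 1.1071 × 1.0559 = 1.42829250.
Compound inflation: 1.0475 × 1.0929 × 1.0026 × 1.0800 = 1.23961240.
Deflate: 1.42829250 / 1.23961240 = 1.15220894.
Annualized real rate = 1.15220894^(1/4) − 1 = 3.6055% → 361 basis points.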